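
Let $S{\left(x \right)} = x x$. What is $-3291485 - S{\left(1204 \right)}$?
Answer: $-4741101$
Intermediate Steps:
$S{\left(x \right)} = x^{2}$
$-3291485 - S{\left(1204 \right)} = -3291485 - 1204^{2} = -3291485 - 1449616 = -4741101$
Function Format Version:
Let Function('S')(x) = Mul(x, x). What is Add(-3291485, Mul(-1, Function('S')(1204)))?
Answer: -4741101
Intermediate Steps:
Function('S')(x) = Pow(x, 2)
Add(-3291485, Mul(-1, Function('S')(1204))) = Add(-3291485, Mul(-1, Pow(1204, 2))) = Add(-3291485, Mul(-1, 1449616)) = Add(-3291485, -1449616) = -4741101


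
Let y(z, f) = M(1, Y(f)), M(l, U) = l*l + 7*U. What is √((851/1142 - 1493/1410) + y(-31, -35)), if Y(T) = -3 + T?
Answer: I*√42994222156695/402555 ≈ 16.288*I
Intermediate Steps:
M(l, U) = l² + 7*U
y(z, f) = -20 + 7*f (y(z, f) = 1² + 7*(-3 + f) = 1 + (-21 + 7*f) = -20 + 7*f)
√((851/1142 - 1493/1410) + y(-31, -35)) = √((851/1142 - 1493/1410) + (-20 + 7*(-35))) = √((851*(1/1142) - 1493*1/1410) + (-20 - 245)) = √((851/1142 - 1493/1410) - 265) = √(-126274/402555 - 265) = √(-106803349/402555) = I*√42994222156695/402555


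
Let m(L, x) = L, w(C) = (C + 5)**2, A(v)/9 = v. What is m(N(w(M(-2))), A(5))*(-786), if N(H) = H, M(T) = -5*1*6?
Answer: -491250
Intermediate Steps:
A(v) = 9*v
M(T) = -30 (M(T) = -5*6 = -30)
w(C) = (5 + C)**2
m(N(w(M(-2))), A(5))*(-786) = (5 - 30)**2*(-786) = (-25)**2*(-786) = 625*(-786) = -491250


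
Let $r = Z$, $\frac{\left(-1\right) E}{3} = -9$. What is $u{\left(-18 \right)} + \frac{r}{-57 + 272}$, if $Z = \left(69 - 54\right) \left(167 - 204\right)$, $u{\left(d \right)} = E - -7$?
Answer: $\frac{1351}{43} \approx 31.419$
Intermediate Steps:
$E = 27$ ($E = \left(-3\right) \left(-9\right) = 27$)
$u{\left(d \right)} = 34$ ($u{\left(d \right)} = 27 - -7 = 27 + 7 = 34$)
$Z = -555$ ($Z = 15 \left(-37\right) = -555$)
$r = -555$
$u{\left(-18 \right)} + \frac{r}{-57 + 272} = 34 - \frac{555}{-57 + 272} = 34 - \frac{555}{215} = 34 - \frac{111}{43} = \frac{1351}{43}$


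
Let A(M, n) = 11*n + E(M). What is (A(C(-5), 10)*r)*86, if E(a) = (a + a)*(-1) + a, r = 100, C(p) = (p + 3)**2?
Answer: 911600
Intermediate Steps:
C(p) = (3 + p)**2
E(a) = -a (E(a) = (2*a)*(-1) + a = -2*a + a = -a)
A(M, n) = -M + 11*n (A(M, n) = 11*n - M = -M + 11*n)
(A(C(-5), 10)*r)*86 = ((-(3 - 5)**2 + 11*10)*100)*86 = ((-1*(-2)**2 + 110)*100)*86 = ((-1*4 + 110)*100)*86 = ((-4 + 110)*100)*86 = (106*100)*86 = 10600*86 = 911600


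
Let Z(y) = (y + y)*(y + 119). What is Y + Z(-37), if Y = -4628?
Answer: -10696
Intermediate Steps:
Z(y) = 2*y*(119 + y) (Z(y) = (2*y)*(119 + y) = 2*y*(119 + y))
Y + Z(-37) = -4628 + 2*(-37)*(119 - 37) = -4628 + 2*(-37)*82 = -4628 - 6068 = -10696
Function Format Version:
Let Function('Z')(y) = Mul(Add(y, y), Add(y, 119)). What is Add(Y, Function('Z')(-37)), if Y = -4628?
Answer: -10696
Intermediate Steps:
Function('Z')(y) = Mul(2, y, Add(119, y)) (Function('Z')(y) = Mul(Mul(2, y), Add(119, y)) = Mul(2, y, Add(119, y)))
Add(Y, Function('Z')(-37)) = Add(-4628, Mul(2, -37, Add(119, -37))) = Add(-4628, Mul(2, -37, 82)) = Add(-4628, -6068) = -10696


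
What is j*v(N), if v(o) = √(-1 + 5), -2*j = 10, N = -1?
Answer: -10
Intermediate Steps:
j = -5 (j = -½*10 = -5)
v(o) = 2 (v(o) = √4 = 2)
j*v(N) = -5*2 = -10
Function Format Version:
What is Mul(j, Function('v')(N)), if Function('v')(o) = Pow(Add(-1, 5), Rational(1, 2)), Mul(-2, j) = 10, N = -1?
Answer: -10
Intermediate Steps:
j = -5 (j = Mul(Rational(-1, 2), 10) = -5)
Function('v')(o) = 2 (Function('v')(o) = Pow(4, Rational(1, 2)) = 2)
Mul(j, Function('v')(N)) = Mul(-5, 2) = -10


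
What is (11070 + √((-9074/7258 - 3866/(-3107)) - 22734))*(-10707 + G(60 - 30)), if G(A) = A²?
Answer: -108563490 - 9807*I*√2890230046872384541/11275303 ≈ -1.0856e+8 - 1.4787e+6*I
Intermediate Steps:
(11070 + √((-9074/7258 - 3866/(-3107)) - 22734))*(-10707 + G(60 - 30)) = (11070 + √((-9074/7258 - 3866/(-3107)) - 22734))*(-10707 + (60 - 30)²) = (11070 + √((-9074*1/7258 - 3866*(-1/3107)) - 22734))*(-10707 + 30²) = (11070 + √((-4537/3629 + 3866/3107) - 22734))*(-10707 + 900) = (11070 + √(-66745/11275303 - 22734))*(-9807) = (11070 + √(-256332805147/11275303))*(-9807) = (11070 + I*√2890230046872384541/11275303)*(-9807) = -108563490 - 9807*I*√2890230046872384541/11275303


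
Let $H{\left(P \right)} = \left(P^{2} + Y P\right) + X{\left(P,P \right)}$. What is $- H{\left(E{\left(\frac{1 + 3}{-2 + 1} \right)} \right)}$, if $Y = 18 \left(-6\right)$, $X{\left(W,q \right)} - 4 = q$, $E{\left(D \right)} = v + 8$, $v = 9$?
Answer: $1526$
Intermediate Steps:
$E{\left(D \right)} = 17$ ($E{\left(D \right)} = 9 + 8 = 17$)
$X{\left(W,q \right)} = 4 + q$
$Y = -108$
$H{\left(P \right)} = 4 + P^{2} - 107 P$ ($H{\left(P \right)} = \left(P^{2} - 108 P\right) + \left(4 + P\right) = 4 + P^{2} - 107 P$)
$- H{\left(E{\left(\frac{1 + 3}{-2 + 1} \right)} \right)} = - (4 + 17^{2} - 1819) = - (4 + 289 - 1819) = \left(-1\right) \left(-1526\right) = 1526$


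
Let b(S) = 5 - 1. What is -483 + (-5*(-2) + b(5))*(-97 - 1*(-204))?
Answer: 1015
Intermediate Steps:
b(S) = 4
-483 + (-5*(-2) + b(5))*(-97 - 1*(-204)) = -483 + (-5*(-2) + 4)*(-97 - 1*(-204)) = -483 + (10 + 4)*(-97 + 204) = -483 + 14*107 = -483 + 1498 = 1015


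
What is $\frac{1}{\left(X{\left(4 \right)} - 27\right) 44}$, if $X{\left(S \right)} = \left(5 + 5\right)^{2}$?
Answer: $\frac{1}{3212} \approx 0.00031133$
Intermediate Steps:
$X{\left(S \right)} = 100$ ($X{\left(S \right)} = 10^{2} = 100$)
$\frac{1}{\left(X{\left(4 \right)} - 27\right) 44} = \frac{1}{\left(100 - 27\right) 44} = \frac{1}{73 \cdot 44} = \frac{1}{3212}$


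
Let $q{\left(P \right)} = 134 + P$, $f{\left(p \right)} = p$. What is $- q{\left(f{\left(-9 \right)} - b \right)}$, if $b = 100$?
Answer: $-25$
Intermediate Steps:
$- q{\left(f{\left(-9 \right)} - b \right)} = - (134 - 109) = \left(-1\right) 25 = -25$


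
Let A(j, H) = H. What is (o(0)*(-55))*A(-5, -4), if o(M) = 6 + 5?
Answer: 2420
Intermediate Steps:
o(M) = 11
(o(0)*(-55))*A(-5, -4) = (11*(-55))*(-4) = -605*(-4) = 2420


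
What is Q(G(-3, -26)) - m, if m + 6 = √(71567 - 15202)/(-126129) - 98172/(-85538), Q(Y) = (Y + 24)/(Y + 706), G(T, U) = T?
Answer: 7725807/1582453 + √56365/126129 ≈ 4.8841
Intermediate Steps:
Q(Y) = (24 + Y)/(706 + Y)
m = -207528/42769 - √56365/126129 (m = -6 + (√(71567 - 15202)/(-126129) - 98172/(-85538)) = -6 + (√56365*(-1/126129) - 98172*(-1/85538)) = -6 + (-√56365/126129 + 49086/42769) = -6 + (49086/42769 - √56365/126129) = -207528/42769 - √56365/126129 ≈ -4.8542)
Q(G(-3, -26)) - m = (24 - 3)/(706 - 3) - (-207528/42769 - √56365/126129) = 21/703 + (207528/42769 + √56365/126129) = 7725807/1582453 + √56365/126129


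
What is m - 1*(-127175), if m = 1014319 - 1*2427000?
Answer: -1285506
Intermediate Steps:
m = -1412681 (m = 1014319 - 2427000 = -1412681)
m - 1*(-127175) = -1412681 - 1*(-127175) = -1412681 + 127175 = -1285506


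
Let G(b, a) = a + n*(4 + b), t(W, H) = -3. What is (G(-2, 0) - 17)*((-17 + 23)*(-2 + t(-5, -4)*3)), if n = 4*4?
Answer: -990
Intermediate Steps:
n = 16
G(b, a) = 64 + a + 16*b (G(b, a) = a + 16*(4 + b) = a + (64 + 16*b) = 64 + a + 16*b)
(G(-2, 0) - 17)*((-17 + 23)*(-2 + t(-5, -4)*3)) = ((64 + 0 + 16*(-2)) - 17)*((-17 + 23)*(-2 - 3*3)) = ((64 + 0 - 32) - 17)*(6*(-2 - 9)) = (32 - 17)*(6*(-11)) = 15*(-66) = -990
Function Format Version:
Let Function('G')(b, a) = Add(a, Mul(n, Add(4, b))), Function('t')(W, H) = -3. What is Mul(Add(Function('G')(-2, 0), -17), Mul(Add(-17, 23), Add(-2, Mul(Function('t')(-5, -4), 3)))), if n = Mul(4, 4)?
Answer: -990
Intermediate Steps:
n = 16
Function('G')(b, a) = Add(64, a, Mul(16, b)) (Function('G')(b, a) = Add(a, Mul(16, Add(4, b))) = Add(a, Add(64, Mul(16, b))) = Add(64, a, Mul(16, b)))
Mul(Add(Function('G')(-2, 0), -17), Mul(Add(-17, 23), Add(-2, Mul(Function('t')(-5, -4), 3)))) = Mul(Add(Add(64, 0, Mul(16, -2)), -17), Mul(Add(-17, 23), Add(-2, Mul(-3, 3)))) = Mul(Add(Add(64, 0, -32), -17), Mul(6, Add(-2, -9))) = Mul(Add(32, -17), Mul(6, -11)) = Mul(15, -66) = -990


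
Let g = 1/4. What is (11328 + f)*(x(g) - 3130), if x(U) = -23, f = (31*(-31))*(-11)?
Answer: -69047547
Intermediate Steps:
f = 10571 (f = -961*(-11) = 10571)
g = ¼ ≈ 0.25000
(11328 + f)*(x(g) - 3130) = (11328 + 10571)*(-23 - 3130) = 21899*(-3153) = -69047547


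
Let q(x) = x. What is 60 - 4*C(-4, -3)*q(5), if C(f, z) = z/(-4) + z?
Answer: 105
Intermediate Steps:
C(f, z) = 3*z/4 (C(f, z) = -z/4 + z = 3*z/4)
60 - 4*C(-4, -3)*q(5) = 60 - 4*(¾)*(-3)*5 = 60 - (-9)*5 = 60 - 4*(-45/4) = 60 + 45 = 105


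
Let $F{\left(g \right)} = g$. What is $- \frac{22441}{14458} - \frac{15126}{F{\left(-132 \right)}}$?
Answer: $\frac{8988729}{79519} \approx 113.04$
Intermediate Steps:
$- \frac{22441}{14458} - \frac{15126}{F{\left(-132 \right)}} = - \frac{22441}{14458} - \frac{15126}{-132} = \left(-22441\right) \frac{1}{14458} - - \frac{2521}{22} = - \frac{22441}{14458} + \frac{2521}{22} = \frac{8988729}{79519}$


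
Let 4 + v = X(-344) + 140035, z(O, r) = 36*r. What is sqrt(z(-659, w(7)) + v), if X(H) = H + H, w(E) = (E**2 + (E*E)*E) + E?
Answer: sqrt(153707) ≈ 392.05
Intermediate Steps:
w(E) = E + E**2 + E**3 (w(E) = (E**2 + E**2*E) + E = (E**2 + E**3) + E = E + E**2 + E**3)
X(H) = 2*H
v = 139343 (v = -4 + (2*(-344) + 140035) = -4 + (-688 + 140035) = -4 + 139347 = 139343)
sqrt(z(-659, w(7)) + v) = sqrt(36*(7*(1 + 7 + 7**2)) + 139343) = sqrt(36*(7*(1 + 7 + 49)) + 139343) = sqrt(36*(7*57) + 139343) = sqrt(36*399 + 139343) = sqrt(14364 + 139343) = sqrt(153707)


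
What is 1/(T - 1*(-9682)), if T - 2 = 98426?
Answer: 1/108110 ≈ 9.2498e-6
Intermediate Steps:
T = 98428 (T = 2 + 98426 = 98428)
1/(T - 1*(-9682)) = 1/(98428 - 1*(-9682)) = 1/(98428 + 9682) = 1/108110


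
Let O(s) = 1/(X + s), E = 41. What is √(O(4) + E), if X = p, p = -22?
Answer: √1474/6 ≈ 6.3988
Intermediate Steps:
X = -22
O(s) = 1/(-22 + s)
√(O(4) + E) = √(1/(-22 + 4) + 41) = √(1/(-18) + 41) = √(-1/18 + 41) = √(737/18) = √1474/6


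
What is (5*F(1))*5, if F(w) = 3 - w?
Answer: 50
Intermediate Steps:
(5*F(1))*5 = (5*(3 - 1*1))*5 = (5*(3 - 1))*5 = (5*2)*5 = 10*5 = 50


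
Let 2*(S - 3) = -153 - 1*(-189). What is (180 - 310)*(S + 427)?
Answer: -58240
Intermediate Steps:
S = 21 (S = 3 + (-153 - 1*(-189))/2 = 3 + (-153 + 189)/2 = 3 + (½)*36 = 3 + 18 = 21)
(180 - 310)*(S + 427) = (180 - 310)*(21 + 427) = -130*448 = -58240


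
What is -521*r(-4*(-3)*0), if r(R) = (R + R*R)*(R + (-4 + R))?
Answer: 0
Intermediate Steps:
r(R) = (-4 + 2*R)*(R + R**2) (r(R) = (R + R**2)*(-4 + 2*R) = (-4 + 2*R)*(R + R**2))
-521*r(-4*(-3)*0) = -1042*-4*(-3)*0*(-2 + (-4*(-3)*0)**2 - (-4*(-3))*0) = -1042*12*0*(-2 + (12*0)**2 - 12*0) = -1042*0*(-2 + 0**2 - 1*0) = -1042*0*(-2 + 0 + 0) = -1042*0*(-2) = -521*0 = 0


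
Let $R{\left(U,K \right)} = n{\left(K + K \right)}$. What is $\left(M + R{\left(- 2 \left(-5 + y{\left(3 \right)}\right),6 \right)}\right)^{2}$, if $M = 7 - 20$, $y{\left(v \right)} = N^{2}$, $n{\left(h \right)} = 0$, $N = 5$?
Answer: $169$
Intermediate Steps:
$y{\left(v \right)} = 25$ ($y{\left(v \right)} = 5^{2} = 25$)
$R{\left(U,K \right)} = 0$
$M = -13$ ($M = 7 - 20 = -13$)
$\left(M + R{\left(- 2 \left(-5 + y{\left(3 \right)}\right),6 \right)}\right)^{2} = \left(-13 + 0\right)^{2} = \left(-13\right)^{2} = 169$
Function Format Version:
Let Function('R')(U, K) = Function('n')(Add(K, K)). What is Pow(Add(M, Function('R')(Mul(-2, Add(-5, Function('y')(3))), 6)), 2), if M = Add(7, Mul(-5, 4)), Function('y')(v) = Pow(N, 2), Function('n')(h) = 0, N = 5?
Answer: 169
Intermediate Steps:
Function('y')(v) = 25 (Function('y')(v) = Pow(5, 2) = 25)
Function('R')(U, K) = 0
M = -13 (M = Add(7, -20) = -13)
Pow(Add(M, Function('R')(Mul(-2, Add(-5, Function('y')(3))), 6)), 2) = Pow(Add(-13, 0), 2) = Pow(-13, 2) = 169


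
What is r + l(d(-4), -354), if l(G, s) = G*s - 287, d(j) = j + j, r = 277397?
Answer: 279942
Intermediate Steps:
d(j) = 2*j
l(G, s) = -287 + G*s
r + l(d(-4), -354) = 277397 + (-287 + (2*(-4))*(-354)) = 277397 + (-287 - 8*(-354)) = 277397 + (-287 + 2832) = 277397 + 2545 = 279942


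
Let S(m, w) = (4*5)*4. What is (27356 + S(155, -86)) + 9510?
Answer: 36946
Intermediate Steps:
S(m, w) = 80 (S(m, w) = 20*4 = 80)
(27356 + S(155, -86)) + 9510 = (27356 + 80) + 9510 = 27436 + 9510 = 36946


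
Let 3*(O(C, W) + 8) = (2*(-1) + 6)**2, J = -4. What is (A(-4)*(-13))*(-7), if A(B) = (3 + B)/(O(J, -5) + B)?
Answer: 273/20 ≈ 13.650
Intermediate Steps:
O(C, W) = -8/3 (O(C, W) = -8 + (2*(-1) + 6)**2/3 = -8 + (-2 + 6)**2/3 = -8 + (1/3)*4**2 = -8 + (1/3)*16 = -8 + 16/3 = -8/3)
A(B) = (3 + B)/(-8/3 + B)
(A(-4)*(-13))*(-7) = ((3*(3 - 4)/(-8 + 3*(-4)))*(-13))*(-7) = ((3*(-1)/(-8 - 12))*(-13))*(-7) = ((3*(-1)/(-20))*(-13))*(-7) = ((3*(-1/20)*(-1))*(-13))*(-7) = ((3/20)*(-13))*(-7) = -39/20*(-7) = 273/20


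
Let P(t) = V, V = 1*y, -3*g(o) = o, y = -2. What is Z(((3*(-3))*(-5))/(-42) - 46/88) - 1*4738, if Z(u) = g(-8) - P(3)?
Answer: -14200/3 ≈ -4733.3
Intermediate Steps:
g(o) = -o/3
V = -2 (V = 1*(-2) = -2)
P(t) = -2
Z(u) = 14/3 (Z(u) = -⅓*(-8) - 1*(-2) = 8/3 + 2 = 14/3)
Z(((3*(-3))*(-5))/(-42) - 46/88) - 1*4738 = 14/3 - 1*4738 = 14/3 - 4738 = -14200/3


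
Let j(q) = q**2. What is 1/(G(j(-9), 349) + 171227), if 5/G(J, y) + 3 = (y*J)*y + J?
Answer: 9865959/1689318561698 ≈ 5.8402e-6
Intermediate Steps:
G(J, y) = 5/(-3 + J + J*y**2) (G(J, y) = 5/(-3 + ((y*J)*y + J)) = 5/(-3 + ((J*y)*y + J)) = 5/(-3 + (J*y**2 + J)) = 5/(-3 + (J + J*y**2)) = 5/(-3 + J + J*y**2))
1/(G(j(-9), 349) + 171227) = 1/(5/(-3 + (-9)**2 + (-9)**2*349**2) + 171227) = 1/(5/(-3 + 81 + 81*121801) + 171227) = 1/(5/(-3 + 81 + 9865881) + 171227) = 1/(5/9865959 + 171227) = 1/(1689318561698/9865959) = 9865959/1689318561698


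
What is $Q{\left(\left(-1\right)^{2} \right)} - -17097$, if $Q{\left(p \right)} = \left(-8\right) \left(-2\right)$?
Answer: $17113$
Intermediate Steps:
$Q{\left(p \right)} = 16$
$Q{\left(\left(-1\right)^{2} \right)} - -17097 = 16 - -17097 = 16 + 17097 = 17113$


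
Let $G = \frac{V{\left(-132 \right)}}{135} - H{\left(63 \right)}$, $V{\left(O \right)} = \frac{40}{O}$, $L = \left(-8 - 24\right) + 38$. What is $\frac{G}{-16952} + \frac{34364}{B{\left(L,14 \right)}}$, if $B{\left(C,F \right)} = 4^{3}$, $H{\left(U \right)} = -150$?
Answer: $\frac{16219789843}{30208464} \approx 536.93$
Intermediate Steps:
$L = 6$ ($L = -32 + 38 = 6$)
$B{\left(C,F \right)} = 64$
$G = \frac{133648}{891}$ ($G = \frac{40 \frac{1}{-132}}{135} - -150 = 40 \left(- \frac{1}{132}\right) \frac{1}{135} + 150 = \left(- \frac{10}{33}\right) \frac{1}{135} + 150 = - \frac{2}{891} + 150 = \frac{133648}{891} \approx 150.0$)
$\frac{G}{-16952} + \frac{34364}{B{\left(L,14 \right)}} = \frac{133648}{891 \left(-16952\right)} + \frac{34364}{64} = \frac{133648}{891} \left(- \frac{1}{16952}\right) + 34364 \cdot \frac{1}{64} = - \frac{16706}{1888029} + \frac{8591}{16} = \frac{16219789843}{30208464}$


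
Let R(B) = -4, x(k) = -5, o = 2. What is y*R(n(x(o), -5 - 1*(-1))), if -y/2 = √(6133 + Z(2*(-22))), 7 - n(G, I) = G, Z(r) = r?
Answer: 8*√6089 ≈ 624.26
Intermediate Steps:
n(G, I) = 7 - G
y = -2*√6089 (y = -2*√(6133 + 2*(-22)) = -2*√(6133 - 44) = -2*√6089 ≈ -156.06)
y*R(n(x(o), -5 - 1*(-1))) = -2*√6089*(-4) = 8*√6089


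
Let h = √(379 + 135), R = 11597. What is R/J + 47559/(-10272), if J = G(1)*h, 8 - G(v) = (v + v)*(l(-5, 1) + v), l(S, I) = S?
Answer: -15853/3424 + 11597*√514/8224 ≈ 27.340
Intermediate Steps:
G(v) = 8 - 2*v*(-5 + v) (G(v) = 8 - (v + v)*(-5 + v) = 8 - 2*v*(-5 + v))
h = √514 ≈ 22.672
J = 16*√514 (J = (8 - 2*1² + 10*1)*√514 = (8 - 2*1 + 10)*√514 = (8 - 2 + 10)*√514 = 16*√514 ≈ 362.75)
R/J + 47559/(-10272) = 11597/((16*√514)) + 47559/(-10272) = 11597*(√514/8224) + 47559*(-1/10272) = 11597*√514/8224 - 15853/3424 = -15853/3424 + 11597*√514/8224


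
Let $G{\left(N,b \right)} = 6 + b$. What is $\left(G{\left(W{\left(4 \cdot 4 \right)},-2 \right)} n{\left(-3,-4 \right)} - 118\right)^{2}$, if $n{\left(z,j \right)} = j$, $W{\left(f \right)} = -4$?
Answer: $17956$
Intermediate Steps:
$\left(G{\left(W{\left(4 \cdot 4 \right)},-2 \right)} n{\left(-3,-4 \right)} - 118\right)^{2} = \left(\left(6 - 2\right) \left(-4\right) - 118\right)^{2} = \left(4 \left(-4\right) - 118\right)^{2} = \left(-16 - 118\right)^{2} = \left(-134\right)^{2} = 17956$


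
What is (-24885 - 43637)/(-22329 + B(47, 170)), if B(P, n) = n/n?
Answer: 34261/11164 ≈ 3.0689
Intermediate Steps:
B(P, n) = 1
(-24885 - 43637)/(-22329 + B(47, 170)) = (-24885 - 43637)/(-22329 + 1) = -68522/(-22328) = -68522*(-1/22328) = 34261/11164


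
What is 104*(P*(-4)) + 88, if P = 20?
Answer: -8232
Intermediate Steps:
104*(P*(-4)) + 88 = 104*(20*(-4)) + 88 = 104*(-80) + 88 = -8320 + 88 = -8232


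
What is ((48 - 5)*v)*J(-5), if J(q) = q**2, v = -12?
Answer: -12900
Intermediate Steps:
((48 - 5)*v)*J(-5) = ((48 - 5)*(-12))*(-5)**2 = (43*(-12))*25 = -516*25 = -12900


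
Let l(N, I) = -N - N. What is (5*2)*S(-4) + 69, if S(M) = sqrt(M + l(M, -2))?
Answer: 89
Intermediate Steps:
l(N, I) = -2*N
S(M) = sqrt(-M) (S(M) = sqrt(M - 2*M) = sqrt(-M))
(5*2)*S(-4) + 69 = (5*2)*sqrt(-1*(-4)) + 69 = 10*sqrt(4) + 69 = 10*2 + 69 = 20 + 69 = 89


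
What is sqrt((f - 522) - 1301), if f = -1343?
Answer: I*sqrt(3166) ≈ 56.267*I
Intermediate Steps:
sqrt((f - 522) - 1301) = sqrt((-1343 - 522) - 1301) = sqrt(-1865 - 1301) = sqrt(-3166) = I*sqrt(3166)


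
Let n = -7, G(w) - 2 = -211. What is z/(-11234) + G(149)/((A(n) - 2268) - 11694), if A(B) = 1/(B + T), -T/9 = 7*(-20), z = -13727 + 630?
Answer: 232065886563/196531921090 ≈ 1.1808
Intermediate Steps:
G(w) = -209 (G(w) = 2 - 211 = -209)
z = -13097
T = 1260 (T = -63*(-20) = -9*(-140) = 1260)
A(B) = 1/(1260 + B) (A(B) = 1/(B + 1260) = 1/(1260 + B))
z/(-11234) + G(149)/((A(n) - 2268) - 11694) = -13097/(-11234) - 209/((1/(1260 - 7) - 2268) - 11694) = -13097*(-1/11234) - 209/((1/1253 - 2268) - 11694) = 13097/11234 - 209/((1/1253 - 2268) - 11694) = 13097/11234 - 209/(-2841803/1253 - 11694) = 13097/11234 - 209/(-17494385/1253) = 13097/11234 - 209*(-1253/17494385) = 13097/11234 + 261877/17494385 = 232065886563/196531921090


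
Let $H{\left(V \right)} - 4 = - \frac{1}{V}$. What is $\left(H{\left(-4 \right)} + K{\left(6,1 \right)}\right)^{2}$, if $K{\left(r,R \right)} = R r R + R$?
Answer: $\frac{2025}{16} \approx 126.56$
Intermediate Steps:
$K{\left(r,R \right)} = R + r R^{2}$ ($K{\left(r,R \right)} = r R^{2} + R = R + r R^{2}$)
$H{\left(V \right)} = 4 - \frac{1}{V}$
$\left(H{\left(-4 \right)} + K{\left(6,1 \right)}\right)^{2} = \left(\left(4 - \frac{1}{-4}\right) + 1 \left(1 + 1 \cdot 6\right)\right)^{2} = \left(\left(4 - - \frac{1}{4}\right) + 1 \left(1 + 6\right)\right)^{2} = \left(\left(4 + \frac{1}{4}\right) + 1 \cdot 7\right)^{2} = \left(\frac{17}{4} + 7\right)^{2} = \left(\frac{45}{4}\right)^{2} = \frac{2025}{16}$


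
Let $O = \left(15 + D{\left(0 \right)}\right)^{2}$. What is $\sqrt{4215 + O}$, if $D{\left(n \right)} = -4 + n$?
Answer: $4 \sqrt{271} \approx 65.848$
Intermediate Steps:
$O = 121$ ($O = \left(15 + \left(-4 + 0\right)\right)^{2} = \left(15 - 4\right)^{2} = 11^{2} = 121$)
$\sqrt{4215 + O} = \sqrt{4215 + 121} = \sqrt{4336} = 4 \sqrt{271}$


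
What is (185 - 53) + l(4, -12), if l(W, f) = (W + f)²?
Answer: 196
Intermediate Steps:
(185 - 53) + l(4, -12) = (185 - 53) + (4 - 12)² = 132 + (-8)² = 132 + 64 = 196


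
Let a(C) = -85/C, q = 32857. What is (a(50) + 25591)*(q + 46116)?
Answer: 20208637889/10 ≈ 2.0209e+9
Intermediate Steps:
(a(50) + 25591)*(q + 46116) = (-85/50 + 25591)*(32857 + 46116) = (-85*1/50 + 25591)*78973 = (-17/10 + 25591)*78973 = (255893/10)*78973 = 20208637889/10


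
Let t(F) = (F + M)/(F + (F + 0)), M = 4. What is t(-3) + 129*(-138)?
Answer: -106813/6 ≈ -17802.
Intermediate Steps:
t(F) = (4 + F)/(2*F) (t(F) = (F + 4)/(F + (F + 0)) = (4 + F)/(F + F) = (4 + F)/((2*F)) = (4 + F)*(1/(2*F)) = (4 + F)/(2*F))
t(-3) + 129*(-138) = (1/2)*(4 - 3)/(-3) + 129*(-138) = (1/2)*(-1/3)*1 - 17802 = -1/6 - 17802 = -106813/6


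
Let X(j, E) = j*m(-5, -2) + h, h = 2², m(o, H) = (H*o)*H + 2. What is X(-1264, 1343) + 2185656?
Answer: 2208412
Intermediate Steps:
m(o, H) = 2 + o*H² (m(o, H) = o*H² + 2 = 2 + o*H²)
h = 4
X(j, E) = 4 - 18*j (X(j, E) = j*(2 - 5*(-2)²) + 4 = j*(2 - 5*4) + 4 = j*(2 - 20) + 4 = j*(-18) + 4 = -18*j + 4 = 4 - 18*j)
X(-1264, 1343) + 2185656 = (4 - 18*(-1264)) + 2185656 = (4 + 22752) + 2185656 = 22756 + 2185656 = 2208412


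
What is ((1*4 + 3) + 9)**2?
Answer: 256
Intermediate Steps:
((1*4 + 3) + 9)**2 = ((4 + 3) + 9)**2 = (7 + 9)**2 = 16**2 = 256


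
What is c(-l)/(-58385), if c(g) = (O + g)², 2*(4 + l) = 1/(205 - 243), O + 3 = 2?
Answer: -52441/337231760 ≈ -0.00015550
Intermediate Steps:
O = -1 (O = -3 + 2 = -1)
l = -305/76 (l = -4 + 1/(2*(205 - 243)) = -4 + (½)/(-38) = -4 + (½)*(-1/38) = -4 - 1/76 = -305/76 ≈ -4.0132)
c(g) = (-1 + g)²
c(-l)/(-58385) = (-1 - 1*(-305/76))²/(-58385) = (-1 + 305/76)²*(-1/58385) = (229/76)²*(-1/58385) = (52441/5776)*(-1/58385) = -52441/337231760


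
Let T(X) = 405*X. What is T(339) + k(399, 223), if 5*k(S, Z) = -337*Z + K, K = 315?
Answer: 611639/5 ≈ 1.2233e+5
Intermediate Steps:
k(S, Z) = 63 - 337*Z/5 (k(S, Z) = (-337*Z + 315)/5 = (315 - 337*Z)/5 = 63 - 337*Z/5)
T(339) + k(399, 223) = 405*339 + (63 - 337/5*223) = 137295 + (63 - 75151/5) = 137295 - 74836/5 = 611639/5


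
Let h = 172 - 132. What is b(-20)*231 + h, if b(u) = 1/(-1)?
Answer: -191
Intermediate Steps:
h = 40
b(u) = -1
b(-20)*231 + h = -1*231 + 40 = -231 + 40 = -191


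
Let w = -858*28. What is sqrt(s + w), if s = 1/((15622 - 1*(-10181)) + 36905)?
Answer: I*sqrt(23617353327907)/31354 ≈ 155.0*I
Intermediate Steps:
s = 1/62708 (s = 1/((15622 + 10181) + 36905) = 1/(25803 + 36905) = 1/62708 ≈ 1.5947e-5)
w = -24024
sqrt(s + w) = sqrt(1/62708 - 24024) = sqrt(-1506496991/62708) = I*sqrt(23617353327907)/31354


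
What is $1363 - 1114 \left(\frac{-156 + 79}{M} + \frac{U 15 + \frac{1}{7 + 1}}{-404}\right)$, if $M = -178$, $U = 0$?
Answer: $\frac{126773061}{143824} \approx 881.45$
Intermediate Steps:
$1363 - 1114 \left(\frac{-156 + 79}{M} + \frac{U 15 + \frac{1}{7 + 1}}{-404}\right) = 1363 - 1114 \left(\frac{-156 + 79}{-178} + \frac{0 \cdot 15 + \frac{1}{7 + 1}}{-404}\right) = 1363 - 1114 \left(\left(-77\right) \left(- \frac{1}{178}\right) + \left(0 + \frac{1}{8}\right) \left(- \frac{1}{404}\right)\right) = 1363 - 1114 \left(\frac{77}{178} + \left(0 + \frac{1}{8}\right) \left(- \frac{1}{404}\right)\right) = 1363 - 1114 \left(\frac{77}{178} + \frac{1}{8} \left(- \frac{1}{404}\right)\right) = 1363 - 1114 \left(\frac{77}{178} - \frac{1}{3232}\right) = 1363 - \frac{69259051}{143824} = \frac{126773061}{143824}$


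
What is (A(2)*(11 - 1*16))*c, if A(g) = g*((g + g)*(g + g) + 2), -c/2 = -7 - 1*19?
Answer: -9360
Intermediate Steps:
c = 52 (c = -2*(-7 - 1*19) = -2*(-7 - 19) = -2*(-26) = 52)
A(g) = g*(2 + 4*g**2) (A(g) = g*((2*g)*(2*g) + 2) = g*(4*g**2 + 2) = g*(2 + 4*g**2))
(A(2)*(11 - 1*16))*c = ((2*2 + 4*2**3)*(11 - 1*16))*52 = ((4 + 4*8)*(11 - 16))*52 = ((4 + 32)*(-5))*52 = (36*(-5))*52 = -180*52 = -9360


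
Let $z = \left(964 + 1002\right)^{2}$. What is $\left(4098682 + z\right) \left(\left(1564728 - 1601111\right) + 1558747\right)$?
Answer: $12123860273032$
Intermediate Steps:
$z = 3865156$ ($z = 1966^{2} = 3865156$)
$\left(4098682 + z\right) \left(\left(1564728 - 1601111\right) + 1558747\right) = \left(4098682 + 3865156\right) \left(\left(1564728 - 1601111\right) + 1558747\right) = 7963838 \left(\left(1564728 - 1601111\right) + 1558747\right) = 7963838 \left(-36383 + 1558747\right) = 7963838 \cdot 1522364 = 12123860273032$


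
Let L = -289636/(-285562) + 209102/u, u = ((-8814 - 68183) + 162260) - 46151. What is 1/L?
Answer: 2792225236/17759957139 ≈ 0.15722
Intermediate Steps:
u = 39112 (u = (-76997 + 162260) - 46151 = 85263 - 46151 = 39112)
L = 17759957139/2792225236 (L = -289636/(-285562) + 209102/39112 = -289636*(-1/285562) + 209102*(1/39112) = 144818/142781 + 104551/19556 = 17759957139/2792225236 ≈ 6.3605)
1/L = 1/(17759957139/2792225236) = 2792225236/17759957139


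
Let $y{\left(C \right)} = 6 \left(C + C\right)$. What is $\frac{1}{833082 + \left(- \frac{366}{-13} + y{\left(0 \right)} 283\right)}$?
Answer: $\frac{13}{10830432} \approx 1.2003 \cdot 10^{-6}$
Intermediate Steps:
$y{\left(C \right)} = 12 C$ ($y{\left(C \right)} = 6 \cdot 2 C = 12 C$)
$\frac{1}{833082 + \left(- \frac{366}{-13} + y{\left(0 \right)} 283\right)} = \frac{1}{833082 + \left(- \frac{366}{-13} + 12 \cdot 0 \cdot 283\right)} = \frac{1}{833082 + \left(\left(-366\right) \left(- \frac{1}{13}\right) + 0 \cdot 283\right)} = \frac{1}{833082 + \left(\frac{366}{13} + 0\right)} = \frac{1}{833082 + \frac{366}{13}} = \frac{1}{\frac{10830432}{13}} = \frac{13}{10830432}$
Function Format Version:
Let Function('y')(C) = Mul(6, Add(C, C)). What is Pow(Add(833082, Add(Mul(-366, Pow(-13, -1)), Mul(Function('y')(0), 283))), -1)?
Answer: Rational(13, 10830432) ≈ 1.2003e-6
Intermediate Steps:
Function('y')(C) = Mul(12, C) (Function('y')(C) = Mul(6, Mul(2, C)) = Mul(12, C))
Pow(Add(833082, Add(Mul(-366, Pow(-13, -1)), Mul(Function('y')(0), 283))), -1) = Pow(Add(833082, Add(Mul(-366, Pow(-13, -1)), Mul(Mul(12, 0), 283))), -1) = Pow(Add(833082, Add(Mul(-366, Rational(-1, 13)), Mul(0, 283))), -1) = Pow(Add(833082, Add(Rational(366, 13), 0)), -1) = Pow(Add(833082, Rational(366, 13)), -1) = Pow(Rational(10830432, 13), -1) = Rational(13, 10830432)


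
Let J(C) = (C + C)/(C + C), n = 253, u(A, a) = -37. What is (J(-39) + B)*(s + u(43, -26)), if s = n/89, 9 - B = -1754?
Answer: -5362560/89 ≈ -60254.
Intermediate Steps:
B = 1763 (B = 9 - 1*(-1754) = 9 + 1754 = 1763)
J(C) = 1 (J(C) = (2*C)/((2*C)) = (2*C)*(1/(2*C)) = 1)
s = 253/89 ≈ 2.8427
(J(-39) + B)*(s + u(43, -26)) = (1 + 1763)*(253/89 - 37) = 1764*(-3040/89) = -5362560/89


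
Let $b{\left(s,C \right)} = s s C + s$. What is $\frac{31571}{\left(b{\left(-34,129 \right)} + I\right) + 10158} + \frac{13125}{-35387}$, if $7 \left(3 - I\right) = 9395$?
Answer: $- \frac{6687455411}{39115445094} \approx -0.17097$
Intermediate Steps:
$I = - \frac{9374}{7}$ ($I = 3 - \frac{9395}{7} = - \frac{9374}{7} \approx -1339.1$)
$b{\left(s,C \right)} = s + C s^{2}$ ($b{\left(s,C \right)} = s^{2} C + s = C s^{2} + s = s + C s^{2}$)
$\frac{31571}{\left(b{\left(-34,129 \right)} + I\right) + 10158} + \frac{13125}{-35387} = \frac{31571}{\left(- 34 \left(1 + 129 \left(-34\right)\right) - \frac{9374}{7}\right) + 10158} + \frac{13125}{-35387} = \frac{31571}{\left(- 34 \left(1 - 4386\right) - \frac{9374}{7}\right) + 10158} + 13125 \left(- \frac{1}{35387}\right) = \frac{31571}{\left(\left(-34\right) \left(-4385\right) - \frac{9374}{7}\right) + 10158} - \frac{13125}{35387} = \frac{31571}{\left(149090 - \frac{9374}{7}\right) + 10158} - \frac{13125}{35387} = \frac{31571}{\frac{1034256}{7} + 10158} - \frac{13125}{35387} = \frac{31571}{\frac{1105362}{7}} - \frac{13125}{35387} = 31571 \cdot \frac{7}{1105362} - \frac{13125}{35387} = \frac{220997}{1105362} - \frac{13125}{35387} = - \frac{6687455411}{39115445094}$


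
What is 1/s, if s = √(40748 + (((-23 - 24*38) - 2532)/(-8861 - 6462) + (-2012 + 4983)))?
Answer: √2566256598598/334954852 ≈ 0.0047826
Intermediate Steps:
s = 2*√2566256598598/15323 (s = √(40748 + (((-23 - 912) - 2532)/(-15323) + 2971)) = √(40748 + ((-935 - 2532)*(-1/15323) + 2971)) = √(40748 + (-3467*(-1/15323) + 2971)) = √(40748 + (3467/15323 + 2971)) = √(40748 + 45528100/15323) = √(669909704/15323) = 2*√2566256598598/15323 ≈ 209.09)
1/s = 1/(2*√2566256598598/15323) = √2566256598598/334954852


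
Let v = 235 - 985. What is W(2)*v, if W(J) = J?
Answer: -1500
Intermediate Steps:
v = -750
W(2)*v = 2*(-750) = -1500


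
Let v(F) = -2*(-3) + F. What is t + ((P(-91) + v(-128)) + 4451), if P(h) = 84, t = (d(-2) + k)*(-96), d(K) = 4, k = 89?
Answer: -4515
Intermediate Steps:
t = -8928 (t = (4 + 89)*(-96) = 93*(-96) = -8928)
v(F) = 6 + F
t + ((P(-91) + v(-128)) + 4451) = -8928 + ((84 + (6 - 128)) + 4451) = -8928 + ((84 - 122) + 4451) = -8928 + (-38 + 4451) = -8928 + 4413 = -4515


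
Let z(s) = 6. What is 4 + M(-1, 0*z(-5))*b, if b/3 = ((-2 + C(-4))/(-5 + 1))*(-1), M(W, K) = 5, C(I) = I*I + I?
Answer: 83/2 ≈ 41.500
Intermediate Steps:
C(I) = I + I² (C(I) = I² + I = I + I²)
b = 15/2 (b = 3*(((-2 - 4*(1 - 4))/(-5 + 1))*(-1)) = 3*(((-2 - 4*(-3))/(-4))*(-1)) = 3*(((-2 + 12)*(-¼))*(-1)) = 3*((10*(-¼))*(-1)) = 3*(-5/2*(-1)) = 3*(5/2) = 15/2 ≈ 7.5000)
4 + M(-1, 0*z(-5))*b = 4 + 5*(15/2) = 4 + 75/2 = 83/2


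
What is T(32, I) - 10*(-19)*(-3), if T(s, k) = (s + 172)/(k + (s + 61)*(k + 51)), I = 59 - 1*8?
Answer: -106586/187 ≈ -569.98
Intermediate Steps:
I = 51 (I = 59 - 8 = 51)
T(s, k) = (172 + s)/(k + (51 + k)*(61 + s)) (T(s, k) = (172 + s)/(k + (61 + s)*(51 + k)) = (172 + s)/(k + (51 + k)*(61 + s)))
T(32, I) - 10*(-19)*(-3) = (172 + 32)/(3111 + 51*32 + 62*51 + 51*32) - 10*(-19)*(-3) = 204/(3111 + 1632 + 3162 + 1632) - (-190)*(-3) = 204/9537 - 1*570 = (1/9537)*204 - 570 = 4/187 - 570 = -106586/187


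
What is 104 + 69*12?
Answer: 932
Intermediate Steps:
104 + 69*12 = 104 + 828 = 932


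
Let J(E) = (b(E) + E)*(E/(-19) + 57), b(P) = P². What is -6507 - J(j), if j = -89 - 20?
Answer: -14155857/19 ≈ -7.4505e+5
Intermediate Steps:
j = -109
J(E) = (57 - E/19)*(E + E²) (J(E) = (E² + E)*(E/(-19) + 57) = (E + E²)*(E*(-1/19) + 57) = (E + E²)*(-E/19 + 57) = (E + E²)*(57 - E/19) = (57 - E/19)*(E + E²))
-6507 - J(j) = -6507 - (-109)*(1083 - 1*(-109)² + 1082*(-109))/19 = -6507 - (-109)*(1083 - 1*11881 - 117938)/19 = -6507 - (-109)*(1083 - 11881 - 117938)/19 = -6507 - (-109)*(-128736)/19 = -6507 - 1*14032224/19 = -6507 - 14032224/19 = -14155857/19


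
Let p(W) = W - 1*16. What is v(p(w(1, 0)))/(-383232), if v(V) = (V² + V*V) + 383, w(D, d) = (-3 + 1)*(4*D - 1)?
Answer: -1351/383232 ≈ -0.0035253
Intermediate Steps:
w(D, d) = 2 - 8*D (w(D, d) = -2*(-1 + 4*D) = 2 - 8*D)
p(W) = -16 + W (p(W) = W - 16 = -16 + W)
v(V) = 383 + 2*V² (v(V) = (V² + V²) + 383 = 2*V² + 383 = 383 + 2*V²)
v(p(w(1, 0)))/(-383232) = (383 + 2*(-16 + (2 - 8*1))²)/(-383232) = (383 + 2*(-16 + (2 - 8))²)*(-1/383232) = (383 + 2*(-16 - 6)²)*(-1/383232) = (383 + 2*(-22)²)*(-1/383232) = (383 + 2*484)*(-1/383232) = (383 + 968)*(-1/383232) = 1351*(-1/383232) = -1351/383232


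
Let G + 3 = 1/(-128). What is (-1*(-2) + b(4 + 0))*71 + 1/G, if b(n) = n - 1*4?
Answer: 54542/385 ≈ 141.67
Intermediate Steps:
G = -385/128 (G = -3 + 1/(-128) = -3 - 1/128 = -385/128 ≈ -3.0078)
b(n) = -4 + n (b(n) = n - 4 = -4 + n)
(-1*(-2) + b(4 + 0))*71 + 1/G = (-1*(-2) + (-4 + (4 + 0)))*71 + 1/(-385/128) = (2 + (-4 + 4))*71 - 128/385 = (2 + 0)*71 - 128/385 = 2*71 - 128/385 = 142 - 128/385 = 54542/385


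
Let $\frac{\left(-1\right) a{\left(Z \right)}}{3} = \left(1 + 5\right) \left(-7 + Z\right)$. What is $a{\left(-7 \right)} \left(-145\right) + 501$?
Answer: $-36039$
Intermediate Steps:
$a{\left(Z \right)} = 126 - 18 Z$ ($a{\left(Z \right)} = - 3 \left(1 + 5\right) \left(-7 + Z\right) = - 3 \cdot 6 \left(-7 + Z\right) = - 3 \left(-42 + 6 Z\right) = 126 - 18 Z$)
$a{\left(-7 \right)} \left(-145\right) + 501 = \left(126 - -126\right) \left(-145\right) + 501 = \left(126 + 126\right) \left(-145\right) + 501 = 252 \left(-145\right) + 501 = -36540 + 501 = -36039$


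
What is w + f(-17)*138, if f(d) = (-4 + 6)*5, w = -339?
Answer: 1041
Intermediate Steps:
f(d) = 10 (f(d) = 2*5 = 10)
w + f(-17)*138 = -339 + 10*138 = -339 + 1380 = 1041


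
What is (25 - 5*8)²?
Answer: 225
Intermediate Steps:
(25 - 5*8)² = (25 - 40)² = (-15)² = 225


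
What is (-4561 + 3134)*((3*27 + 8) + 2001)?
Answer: -2982430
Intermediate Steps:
(-4561 + 3134)*((3*27 + 8) + 2001) = -1427*((81 + 8) + 2001) = -1427*(89 + 2001) = -1427*2090 = -2982430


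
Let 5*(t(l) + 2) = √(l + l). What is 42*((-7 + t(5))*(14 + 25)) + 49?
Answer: -14693 + 1638*√10/5 ≈ -13657.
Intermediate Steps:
t(l) = -2 + √2*√l/5 (t(l) = -2 + √(l + l)/5 = -2 + √(2*l)/5 = -2 + (√2*√l)/5 = -2 + √2*√l/5)
42*((-7 + t(5))*(14 + 25)) + 49 = 42*((-7 + (-2 + √2*√5/5))*(14 + 25)) + 49 = 42*((-7 + (-2 + √10/5))*39) + 49 = 42*((-9 + √10/5)*39) + 49 = 42*(-351 + 39*√10/5) + 49 = (-14742 + 1638*√10/5) + 49 = -14693 + 1638*√10/5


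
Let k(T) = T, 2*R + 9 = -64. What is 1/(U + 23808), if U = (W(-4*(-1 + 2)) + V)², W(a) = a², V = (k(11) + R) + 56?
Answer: 4/103881 ≈ 3.8506e-5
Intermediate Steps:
R = -73/2 (R = -9/2 + (½)*(-64) = -9/2 - 32 = -73/2 ≈ -36.500)
V = 61/2 (V = (11 - 73/2) + 56 = -51/2 + 56 = 61/2 ≈ 30.500)
U = 8649/4 (U = ((-4*(-1 + 2))² + 61/2)² = ((-4*1)² + 61/2)² = ((-4)² + 61/2)² = (16 + 61/2)² = (93/2)² = 8649/4 ≈ 2162.3)
1/(U + 23808) = 1/(8649/4 + 23808) = 1/(103881/4) = 4/103881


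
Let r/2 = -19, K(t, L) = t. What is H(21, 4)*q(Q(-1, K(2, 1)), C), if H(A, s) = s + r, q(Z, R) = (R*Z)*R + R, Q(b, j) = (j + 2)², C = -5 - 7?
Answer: -77928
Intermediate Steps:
C = -12
r = -38 (r = 2*(-19) = -38)
Q(b, j) = (2 + j)²
q(Z, R) = R + Z*R² (q(Z, R) = Z*R² + R = R + Z*R²)
H(A, s) = -38 + s (H(A, s) = s - 38 = -38 + s)
H(21, 4)*q(Q(-1, K(2, 1)), C) = (-38 + 4)*(-12*(1 - 12*(2 + 2)²)) = -(-408)*(1 - 12*4²) = -(-408)*(1 - 12*16) = -(-408)*(1 - 192) = -(-408)*(-191) = -34*2292 = -77928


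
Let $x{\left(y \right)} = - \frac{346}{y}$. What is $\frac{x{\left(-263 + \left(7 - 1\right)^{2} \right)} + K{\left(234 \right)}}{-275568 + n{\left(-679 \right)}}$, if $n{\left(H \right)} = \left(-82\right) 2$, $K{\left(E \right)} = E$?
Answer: $- \frac{13366}{15647791} \approx -0.00085418$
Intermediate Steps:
$n{\left(H \right)} = -164$
$\frac{x{\left(-263 + \left(7 - 1\right)^{2} \right)} + K{\left(234 \right)}}{-275568 + n{\left(-679 \right)}} = \frac{- \frac{346}{-263 + \left(7 - 1\right)^{2}} + 234}{-275568 - 164} = \frac{- \frac{346}{-263 + 6^{2}} + 234}{-275732} = \left(- \frac{346}{-263 + 36} + 234\right) \left(- \frac{1}{275732}\right) = \left(- \frac{346}{-227} + 234\right) \left(- \frac{1}{275732}\right) = \left(\left(-346\right) \left(- \frac{1}{227}\right) + 234\right) \left(- \frac{1}{275732}\right) = \left(\frac{346}{227} + 234\right) \left(- \frac{1}{275732}\right) = \frac{53464}{227} \left(- \frac{1}{275732}\right) = - \frac{13366}{15647791}$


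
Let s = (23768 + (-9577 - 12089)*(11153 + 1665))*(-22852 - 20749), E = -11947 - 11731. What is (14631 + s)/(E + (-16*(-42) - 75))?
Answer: -12107606177651/23081 ≈ -5.2457e+8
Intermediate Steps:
E = -23678
s = 12107606163020 (s = (23768 - 21666*12818)*(-43601) = (23768 - 277714788)*(-43601) = -277691020*(-43601) = 12107606163020)
(14631 + s)/(E + (-16*(-42) - 75)) = (14631 + 12107606163020)/(-23678 + (-16*(-42) - 75)) = 12107606177651/(-23678 + (672 - 75)) = 12107606177651/(-23678 + 597) = 12107606177651/(-23081) = 12107606177651*(-1/23081) = -12107606177651/23081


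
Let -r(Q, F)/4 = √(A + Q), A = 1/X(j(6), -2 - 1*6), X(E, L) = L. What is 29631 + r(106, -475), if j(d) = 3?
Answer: 29631 - 11*√14 ≈ 29590.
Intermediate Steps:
A = -⅛ (A = 1/(-2 - 1*6) = 1/(-2 - 6) = 1/(-8) = -⅛ ≈ -0.12500)
r(Q, F) = -4*√(-⅛ + Q)
29631 + r(106, -475) = 29631 - √(-2 + 16*106) = 29631 - √(-2 + 1696) = 29631 - √1694 = 29631 - 11*√14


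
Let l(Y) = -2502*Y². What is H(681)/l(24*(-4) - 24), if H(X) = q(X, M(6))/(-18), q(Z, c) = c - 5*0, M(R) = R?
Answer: 1/108086400 ≈ 9.2519e-9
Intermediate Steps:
q(Z, c) = c (q(Z, c) = c + 0 = c)
H(X) = -⅓ (H(X) = 6/(-18) = -1/18*6 = -⅓)
H(681)/l(24*(-4) - 24) = -(-1/(2502*(24*(-4) - 24)²))/3 = -(-1/(2502*(-96 - 24)²))/3 = -1/(3*((-2502*(-120)²))) = -1/(3*((-2502*14400))) = -⅓/(-36028800) = -⅓*(-1/36028800) = 1/108086400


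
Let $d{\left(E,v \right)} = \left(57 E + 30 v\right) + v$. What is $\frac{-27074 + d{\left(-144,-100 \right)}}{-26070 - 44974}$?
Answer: $\frac{19191}{35522} \approx 0.54026$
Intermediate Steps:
$d{\left(E,v \right)} = 31 v + 57 E$ ($d{\left(E,v \right)} = \left(30 v + 57 E\right) + v = 31 v + 57 E$)
$\frac{-27074 + d{\left(-144,-100 \right)}}{-26070 - 44974} = \frac{-27074 + \left(31 \left(-100\right) + 57 \left(-144\right)\right)}{-26070 - 44974} = \frac{-27074 - 11308}{-71044} = \left(-27074 - 11308\right) \left(- \frac{1}{71044}\right) = \left(-38382\right) \left(- \frac{1}{71044}\right) = \frac{19191}{35522}$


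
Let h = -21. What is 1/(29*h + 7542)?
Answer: 1/6933 ≈ 0.00014424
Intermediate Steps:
1/(29*h + 7542) = 1/(29*(-21) + 7542) = 1/(-609 + 7542) = 1/6933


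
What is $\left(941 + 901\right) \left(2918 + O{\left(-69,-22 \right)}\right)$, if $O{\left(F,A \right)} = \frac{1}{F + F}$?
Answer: $\frac{123623681}{23} \approx 5.3749 \cdot 10^{6}$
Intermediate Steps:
$O{\left(F,A \right)} = \frac{1}{2 F}$
$\left(941 + 901\right) \left(2918 + O{\left(-69,-22 \right)}\right) = \left(941 + 901\right) \left(2918 + \frac{1}{2 \left(-69\right)}\right) = 1842 \left(2918 + \frac{1}{2} \left(- \frac{1}{69}\right)\right) = 1842 \left(2918 - \frac{1}{138}\right) = 1842 \cdot \frac{402683}{138} = \frac{123623681}{23}$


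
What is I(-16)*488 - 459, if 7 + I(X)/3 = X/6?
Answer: -14611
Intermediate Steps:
I(X) = -21 + X/2 (I(X) = -21 + 3*(X/6) = -21 + X/2)
I(-16)*488 - 459 = (-21 + (½)*(-16))*488 - 459 = (-21 - 8)*488 - 459 = -29*488 - 459 = -14152 - 459 = -14611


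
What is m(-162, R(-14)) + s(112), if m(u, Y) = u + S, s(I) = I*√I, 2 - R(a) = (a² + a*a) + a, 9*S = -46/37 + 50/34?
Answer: -916939/5661 + 448*√7 ≈ 1023.3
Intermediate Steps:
S = 143/5661 (S = (-46/37 + 50/34)/9 = (-46*1/37 + 50*(1/34))/9 = (-46/37 + 25/17)/9 = (⅑)*(143/629) = 143/5661 ≈ 0.025261)
R(a) = 2 - a - 2*a² (R(a) = 2 - ((a² + a*a) + a) = 2 - ((a² + a²) + a) = 2 - (2*a² + a) = 2 - (a + 2*a²) = 2 + (-a - 2*a²) = 2 - a - 2*a²)
s(I) = I^(3/2)
m(u, Y) = 143/5661 + u (m(u, Y) = u + 143/5661 = 143/5661 + u)
m(-162, R(-14)) + s(112) = (143/5661 - 162) + 112^(3/2) = -916939/5661 + 448*√7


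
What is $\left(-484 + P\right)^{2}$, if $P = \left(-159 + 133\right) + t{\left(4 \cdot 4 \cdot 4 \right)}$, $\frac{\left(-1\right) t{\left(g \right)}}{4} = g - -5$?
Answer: $617796$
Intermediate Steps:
$t{\left(g \right)} = -20 - 4 g$ ($t{\left(g \right)} = - 4 \left(g - -5\right) = - 4 \left(g + 5\right) = - 4 \left(5 + g\right) = -20 - 4 g$)
$P = -302$ ($P = \left(-159 + 133\right) - \left(20 + 4 \cdot 4 \cdot 4 \cdot 4\right) = -26 - \left(20 + 4 \cdot 16 \cdot 4\right) = -26 - 276 = -302$)
$\left(-484 + P\right)^{2} = \left(-484 - 302\right)^{2} = \left(-786\right)^{2} = 617796$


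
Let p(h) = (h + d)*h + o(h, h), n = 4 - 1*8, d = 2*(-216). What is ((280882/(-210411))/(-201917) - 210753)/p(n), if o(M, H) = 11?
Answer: -8953958781078029/74562154091685 ≈ -120.09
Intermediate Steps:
d = -432
n = -4 (n = 4 - 8 = -4)
p(h) = 11 + h*(-432 + h) (p(h) = (h - 432)*h + 11 = (-432 + h)*h + 11 = h*(-432 + h) + 11 = 11 + h*(-432 + h))
((280882/(-210411))/(-201917) - 210753)/p(n) = ((280882/(-210411))/(-201917) - 210753)/(11 + (-4)**2 - 432*(-4)) = ((280882*(-1/210411))*(-1/201917) - 210753)/(11 + 16 + 1728) = (-280882/210411*(-1/201917) - 210753)/1755 = (280882/42485557887 - 210753)*(1/1755) = -8953958781078029/42485557887*1/1755 = -8953958781078029/74562154091685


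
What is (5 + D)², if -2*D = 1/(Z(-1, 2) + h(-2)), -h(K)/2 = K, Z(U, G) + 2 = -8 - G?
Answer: 6561/256 ≈ 25.629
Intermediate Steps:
Z(U, G) = -10 - G (Z(U, G) = -2 + (-8 - G) = -10 - G)
h(K) = -2*K
D = 1/16 (D = -1/(2*((-10 - 1*2) - 2*(-2))) = -1/(2*((-10 - 2) + 4)) = -1/(2*(-12 + 4)) = -½/(-8) = -½*(-⅛) = 1/16 ≈ 0.062500)
(5 + D)² = (5 + 1/16)² = (81/16)² = 6561/256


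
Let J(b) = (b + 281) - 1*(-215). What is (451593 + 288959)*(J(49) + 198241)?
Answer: 147211369872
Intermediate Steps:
J(b) = 496 + b (J(b) = (281 + b) + 215 = 496 + b)
(451593 + 288959)*(J(49) + 198241) = (451593 + 288959)*((496 + 49) + 198241) = 740552*(545 + 198241) = 740552*198786 = 147211369872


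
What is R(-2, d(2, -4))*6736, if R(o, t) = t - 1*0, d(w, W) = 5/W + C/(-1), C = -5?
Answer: 25260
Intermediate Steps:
d(w, W) = 5 + 5/W (d(w, W) = 5/W - 5/(-1) = 5/W - 5*(-1) = 5/W + 5 = 5 + 5/W)
R(o, t) = t (R(o, t) = t + 0 = t)
R(-2, d(2, -4))*6736 = (5 + 5/(-4))*6736 = (5 + 5*(-¼))*6736 = (5 - 5/4)*6736 = (15/4)*6736 = 25260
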